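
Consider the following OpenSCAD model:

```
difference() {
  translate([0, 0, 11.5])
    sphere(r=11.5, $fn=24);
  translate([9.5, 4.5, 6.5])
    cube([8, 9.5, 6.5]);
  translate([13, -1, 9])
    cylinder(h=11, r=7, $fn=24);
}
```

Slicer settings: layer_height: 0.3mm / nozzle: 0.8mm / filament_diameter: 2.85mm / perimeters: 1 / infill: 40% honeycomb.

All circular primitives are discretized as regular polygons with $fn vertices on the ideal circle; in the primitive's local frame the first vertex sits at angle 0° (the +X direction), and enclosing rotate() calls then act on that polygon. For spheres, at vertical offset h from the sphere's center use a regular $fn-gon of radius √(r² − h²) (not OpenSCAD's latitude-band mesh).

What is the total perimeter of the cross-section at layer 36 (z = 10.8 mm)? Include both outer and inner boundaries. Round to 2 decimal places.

At z = 10.8 mm: the r=11.5 sphere slices to a regular 24-gon of circumradius 11.479 (√(r²−h²) with h=0.7 from center) (perimeter = 2·24·11.479·sin(180°/24) = 71.92 mm); the cube at (9.5, 4.5) is present — its section is the full 8×9.5 rectangle (perimeter 35.00 mm); the r=7 cylinder at (13, -1) gives a regular 24-gon of circumradius 7 (constant along its height) (perimeter = 2·24·7.000·sin(180°/24) = 43.86 mm); Subtracting the remaining from the first: starting from the r=11.5 sphere, the 8×9.5 cube at (9.5, 4.5) partially overlaps it — only the 0.99 mm² overlap (of its 76.00 mm²) is removed, clipping the outline; the r=7 cylinder at (13, -1) partially overlaps it — only the 44.85 mm² overlap (of its 152.19 mm²) is removed, clipping the outline — boundary = 73.30 mm. Overall, the cross-section is a single solid region. Total boundary length (outer) = 73.30 mm.

73.30 mm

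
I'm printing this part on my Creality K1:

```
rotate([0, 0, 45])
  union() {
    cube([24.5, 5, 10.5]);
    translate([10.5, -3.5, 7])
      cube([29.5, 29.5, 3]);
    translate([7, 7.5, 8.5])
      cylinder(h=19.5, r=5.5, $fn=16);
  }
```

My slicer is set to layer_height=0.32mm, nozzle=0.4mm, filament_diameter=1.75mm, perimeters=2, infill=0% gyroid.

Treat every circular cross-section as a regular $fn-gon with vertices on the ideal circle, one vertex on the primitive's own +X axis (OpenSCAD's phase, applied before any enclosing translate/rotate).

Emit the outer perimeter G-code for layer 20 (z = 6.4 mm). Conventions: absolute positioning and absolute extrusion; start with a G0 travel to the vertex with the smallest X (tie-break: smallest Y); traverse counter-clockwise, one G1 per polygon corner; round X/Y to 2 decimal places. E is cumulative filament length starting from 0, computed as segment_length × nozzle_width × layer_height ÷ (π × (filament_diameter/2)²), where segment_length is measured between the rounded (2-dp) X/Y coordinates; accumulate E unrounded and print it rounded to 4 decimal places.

At z = 6.4 mm: the cube is present — its section is the full 24.5×5 rectangle; the cube at (10.5, -3.5) is absent (z outside [7, 10]); the cylinder at (7, 7.5) is absent (z outside [8.5, 28]); Merging all regions: only the 24.5×5 cube is present, so the union is just that shape — 1 connected region; (rotated 45° about Z; rotation is an isometry so areas/perimeters/island counts are preserved). The outline is a single polygon with 4 vertices. Extrusion per mm of travel: 0.4 × 0.32 / (π × 0.875²) = 0.053216. Accumulating E over each segment gives final E = 3.1398.

G0 X-3.54 Y3.54 Z6.40
G1 X0.00 Y0.00 E0.2664
G1 X17.32 Y17.32 E1.5699
G1 X13.79 Y20.86 E1.8359
G1 X-3.54 Y3.54 E3.1398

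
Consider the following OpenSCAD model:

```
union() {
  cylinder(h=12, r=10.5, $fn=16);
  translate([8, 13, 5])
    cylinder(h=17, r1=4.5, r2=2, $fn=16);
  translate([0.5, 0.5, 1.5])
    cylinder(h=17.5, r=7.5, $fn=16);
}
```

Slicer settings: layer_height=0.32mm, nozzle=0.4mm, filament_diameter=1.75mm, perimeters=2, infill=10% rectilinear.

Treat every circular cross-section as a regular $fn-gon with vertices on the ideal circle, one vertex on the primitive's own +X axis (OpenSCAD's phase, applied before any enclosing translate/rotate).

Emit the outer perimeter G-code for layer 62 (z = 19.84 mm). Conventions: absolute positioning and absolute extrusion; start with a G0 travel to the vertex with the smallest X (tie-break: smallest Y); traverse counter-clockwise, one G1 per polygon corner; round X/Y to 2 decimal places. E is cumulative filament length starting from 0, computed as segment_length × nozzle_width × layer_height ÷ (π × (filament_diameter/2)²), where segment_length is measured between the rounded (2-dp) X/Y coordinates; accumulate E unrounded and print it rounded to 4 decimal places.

At z = 19.84 mm: the cylinder does not reach this height (z outside [0, 12]); the cone at (8, 13): at t=0.873 of its height the radius interpolates to r₁+(r₂−r₁)t = 2.318, giving a regular 16-gon of that circumradius; the cylinder at (0.5, 0.5) is absent (z outside [1.5, 19]); Taking the union: only the cone at (8, 13) is present, so the union is just that shape — 1 connected region. The outline is a single polygon with 16 vertices. Extrusion per mm of travel: 0.4 × 0.32 / (π × 0.875²) = 0.053216. Accumulating E over each segment gives final E = 0.7703.

G0 X5.68 Y13.00 Z19.84
G1 X5.86 Y12.11 E0.0483
G1 X6.36 Y11.36 E0.0963
G1 X7.11 Y10.86 E0.1443
G1 X8.00 Y10.68 E0.1926
G1 X8.89 Y10.86 E0.2409
G1 X9.64 Y11.36 E0.2889
G1 X10.14 Y12.11 E0.3368
G1 X10.32 Y13.00 E0.3852
G1 X10.14 Y13.89 E0.4335
G1 X9.64 Y14.64 E0.4814
G1 X8.89 Y15.14 E0.5294
G1 X8.00 Y15.32 E0.5777
G1 X7.11 Y15.14 E0.6261
G1 X6.36 Y14.64 E0.6740
G1 X5.86 Y13.89 E0.7220
G1 X5.68 Y13.00 E0.7703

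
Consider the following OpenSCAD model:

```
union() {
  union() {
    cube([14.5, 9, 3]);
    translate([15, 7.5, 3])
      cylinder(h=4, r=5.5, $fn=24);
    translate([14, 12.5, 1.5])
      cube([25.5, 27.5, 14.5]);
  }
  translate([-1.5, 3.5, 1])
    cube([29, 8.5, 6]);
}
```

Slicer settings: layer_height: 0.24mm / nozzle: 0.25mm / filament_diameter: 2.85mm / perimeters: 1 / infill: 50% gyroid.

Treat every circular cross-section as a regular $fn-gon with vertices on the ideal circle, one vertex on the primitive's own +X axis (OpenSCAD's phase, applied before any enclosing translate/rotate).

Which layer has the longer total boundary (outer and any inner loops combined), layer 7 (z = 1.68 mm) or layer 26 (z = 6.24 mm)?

Layer 7 (z = 1.68): the cube (footprint 14.5×9) is included at this height (perimeter 47.00 mm); the cylinder at (15, 7.5) is absent (z outside [3, 7]); the cube at (14, 12.5) (footprint 25.5×27.5) is included at this height (perimeter 106.00 mm); Combining (union): the 2 present regions are separate (no shared area or edge), so areas and boundary lengths simply add and each stays a separate island — boundary = 153.00 mm; the cube at (-1.5, 3.5) is present — its section is the full 29×8.5 rectangle (perimeter 75.00 mm); Merging all regions: the regions partially overlap (shared area 79.75 mm²), so the edge portions inside another operand are dropped and the merged outline is re-measured after clipping — boundary = 188.00 mm. So its perimeter = 188.00 mm. Layer 26 (z = 6.24): the cube is not intersected at this z (z outside [0, 3]); the r=5.5 cylinder at (15, 7.5) contributes a regular 24-gon of circumradius 5.5 (perimeter = 2·24·5.500·sin(180°/24) = 34.46 mm); the 25.5×27.5 cube at (14, 12.5) contributes its full rectangle (perimeter 106.00 mm); Taking the union: the regions partially overlap (shared area 1.13 mm²), so the edge portions inside another operand are dropped and the merged outline is re-measured after clipping — boundary = 133.65 mm; the cube at (-1.5, 3.5) is present — its section is the full 29×8.5 rectangle (perimeter 75.00 mm); Taking the union: the regions partially overlap (shared area 82.34 mm²), so the edge portions inside another operand are dropped and the merged outline is re-measured after clipping — boundary = 175.38 mm. So its perimeter = 175.38 mm. Layer 7 is larger (188.00 vs 175.38 mm).

layer 7 (z = 1.68 mm)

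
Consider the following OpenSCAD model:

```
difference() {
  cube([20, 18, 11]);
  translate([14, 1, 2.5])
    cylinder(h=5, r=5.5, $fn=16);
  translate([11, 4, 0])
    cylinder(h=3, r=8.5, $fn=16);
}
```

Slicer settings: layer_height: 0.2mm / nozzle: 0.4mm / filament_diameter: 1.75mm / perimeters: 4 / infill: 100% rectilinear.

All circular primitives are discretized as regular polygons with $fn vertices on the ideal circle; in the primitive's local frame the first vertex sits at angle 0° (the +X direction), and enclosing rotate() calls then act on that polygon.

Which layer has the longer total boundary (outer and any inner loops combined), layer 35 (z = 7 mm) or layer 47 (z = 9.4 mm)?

layer 35 (z = 7 mm)

Layer 35 (z = 7): the cube (footprint 20×18) is included at this height (perimeter 76.00 mm); the r=5.5 cylinder at (14, 1) contributes a regular 16-gon of circumradius 5.5 (perimeter = 2·16·5.500·sin(180°/16) = 34.34 mm); the cylinder at (11, 4) is not intersected at this z (z outside [0, 3]); Taking the first minus the rest: starting from the 20×18 cube, the r=5.5 cylinder at (14, 1) partially overlaps it — only the 57.11 mm² overlap (of its 92.61 mm²) is removed, clipping the outline — boundary = 84.60 mm. So its perimeter = 84.60 mm. Layer 47 (z = 9.4): the 20×18 cube contributes its full rectangle (perimeter 76.00 mm); the cylinder at (14, 1) does not reach this height (z outside [2.5, 7.5]); the cylinder at (11, 4) is not intersected at this z (z outside [0, 3]); After the difference (first − rest): none of the subtracted shapes is present at this height, so the 20×18 cube is unchanged — boundary = 76.00 mm. So its perimeter = 76.00 mm. Layer 35 is larger (84.60 vs 76.00 mm).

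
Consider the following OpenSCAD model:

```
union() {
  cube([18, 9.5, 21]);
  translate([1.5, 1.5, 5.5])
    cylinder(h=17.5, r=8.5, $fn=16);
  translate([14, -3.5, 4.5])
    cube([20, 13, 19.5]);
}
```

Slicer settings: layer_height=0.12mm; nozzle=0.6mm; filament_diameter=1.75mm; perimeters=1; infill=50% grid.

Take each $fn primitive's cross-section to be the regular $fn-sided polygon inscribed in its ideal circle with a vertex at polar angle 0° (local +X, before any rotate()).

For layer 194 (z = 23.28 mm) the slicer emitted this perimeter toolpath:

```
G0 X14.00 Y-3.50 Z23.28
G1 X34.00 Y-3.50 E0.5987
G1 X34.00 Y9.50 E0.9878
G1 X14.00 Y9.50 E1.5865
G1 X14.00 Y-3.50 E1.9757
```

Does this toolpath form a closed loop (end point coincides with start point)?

yes

Start point (G0): (14.00, -3.50). End point (last G1): the path returns to the start — closed.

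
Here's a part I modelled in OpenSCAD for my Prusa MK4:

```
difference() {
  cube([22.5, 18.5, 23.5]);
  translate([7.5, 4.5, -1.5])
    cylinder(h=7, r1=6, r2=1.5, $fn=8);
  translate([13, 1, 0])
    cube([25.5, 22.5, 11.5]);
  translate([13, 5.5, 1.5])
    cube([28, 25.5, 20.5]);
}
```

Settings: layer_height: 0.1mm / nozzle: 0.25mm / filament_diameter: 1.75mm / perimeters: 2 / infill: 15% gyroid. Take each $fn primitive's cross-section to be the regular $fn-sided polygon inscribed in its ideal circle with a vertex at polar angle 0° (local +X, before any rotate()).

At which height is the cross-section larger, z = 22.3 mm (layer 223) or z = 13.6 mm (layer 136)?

Layer 223 (z = 22.3): the 22.5×18.5 cube contributes its full rectangle (area 416.25 mm²); the cone at (7.5, 4.5) does not reach this height (z outside [-1.5, 5.5]); the cube at (13, 1) is absent (z outside [0, 11.5]); the cube at (13, 5.5) does not reach this height (z outside [1.5, 22]); Taking the first minus the rest: none of the subtracted shapes is present at this height, so the 22.5×18.5 cube is unchanged — area = 416.25 mm². So its area = 416.25 mm². Layer 136 (z = 13.6): the cube is present — its section is the full 22.5×18.5 rectangle (area 416.25 mm²); the cone at (7.5, 4.5) is absent (z outside [-1.5, 5.5]); the cube at (13, 1) is absent (z outside [0, 11.5]); the cube at (13, 5.5) (footprint 28×25.5) is included at this height (area 714.00 mm²); Subtracting the remaining from the first: starting from the 22.5×18.5 cube (416.25 mm²), the 28×25.5 cube at (13, 5.5) partially overlaps it — only the 123.50 mm² overlap (of its 714.00 mm²) is removed, clipping the outline — area = 292.75 mm². So its area = 292.75 mm². Layer 223 is larger (416.25 vs 292.75 mm²).

layer 223 (z = 22.3 mm)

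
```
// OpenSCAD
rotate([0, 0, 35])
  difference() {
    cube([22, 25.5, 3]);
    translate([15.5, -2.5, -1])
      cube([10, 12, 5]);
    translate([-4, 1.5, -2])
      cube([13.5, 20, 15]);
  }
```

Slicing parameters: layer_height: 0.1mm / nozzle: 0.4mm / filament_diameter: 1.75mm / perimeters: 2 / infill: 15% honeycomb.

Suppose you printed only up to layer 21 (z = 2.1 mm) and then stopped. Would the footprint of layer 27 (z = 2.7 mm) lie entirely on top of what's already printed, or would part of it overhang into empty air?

Compare the two slices. At z = 2.1: the cube is present — its section is the full 22×25.5 rectangle (area 561.00 mm²); the cube at (15.5, -2.5) is present — its section is the full 10×12 rectangle (area 120.00 mm²); the 13.5×20 cube at (-4, 1.5) contributes its full rectangle (area 270.00 mm²); Subtracting the remaining from the first: starting from the 22×25.5 cube (561.00 mm²), the 10×12 cube at (15.5, -2.5) partially overlaps it — only the 61.75 mm² overlap (of its 120.00 mm²) is removed, clipping the outline; the 13.5×20 cube at (-4, 1.5) partially overlaps it — only the 190.00 mm² overlap (of its 270.00 mm²) is removed, clipping the outline — area = 309.25 mm²; (whole slice rotated 35° about Z — lengths, areas and connectivity unchanged). At z = 2.7: the cube (footprint 22×25.5) is included at this height (area 561.00 mm²); the 10×12 cube at (15.5, -2.5) contributes its full rectangle (area 120.00 mm²); the cube at (-4, 1.5) is present — its section is the full 13.5×20 rectangle (area 270.00 mm²); Subtracting the remaining from the first: starting from the 22×25.5 cube (561.00 mm²), the 10×12 cube at (15.5, -2.5) partially overlaps it — only the 61.75 mm² overlap (of its 120.00 mm²) is removed, clipping the outline; the 13.5×20 cube at (-4, 1.5) partially overlaps it — only the 190.00 mm² overlap (of its 270.00 mm²) is removed, clipping the outline — area = 309.25 mm²; (whole slice rotated 35° about Z — lengths, areas and connectivity unchanged). Checking containment: the cross-section at z = 2.7 is a subset of the cross-section at z = 2.1.

entirely on top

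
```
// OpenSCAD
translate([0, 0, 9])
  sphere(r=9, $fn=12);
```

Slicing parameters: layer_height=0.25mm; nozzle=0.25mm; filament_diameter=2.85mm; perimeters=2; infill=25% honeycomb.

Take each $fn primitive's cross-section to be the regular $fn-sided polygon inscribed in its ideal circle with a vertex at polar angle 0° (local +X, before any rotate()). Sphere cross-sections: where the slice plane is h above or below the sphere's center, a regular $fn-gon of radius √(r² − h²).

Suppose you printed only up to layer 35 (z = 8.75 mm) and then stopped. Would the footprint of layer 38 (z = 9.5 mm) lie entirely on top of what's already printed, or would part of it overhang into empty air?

entirely on top

Compare the two slices. At z = 8.75: the r=9 sphere contributes a regular 12-gon of circumradius √(9²−0.25²) = 8.997 (area = (12/2)·8.997²·sin(360°/12) = 242.81 mm²). At z = 9.5: the r=9 sphere contributes a regular 12-gon of circumradius √(9²−0.5²) = 8.986 (area = (12/2)·8.986²·sin(360°/12) = 242.25 mm²). Checking containment: the cross-section at z = 9.5 is a subset of the cross-section at z = 8.75.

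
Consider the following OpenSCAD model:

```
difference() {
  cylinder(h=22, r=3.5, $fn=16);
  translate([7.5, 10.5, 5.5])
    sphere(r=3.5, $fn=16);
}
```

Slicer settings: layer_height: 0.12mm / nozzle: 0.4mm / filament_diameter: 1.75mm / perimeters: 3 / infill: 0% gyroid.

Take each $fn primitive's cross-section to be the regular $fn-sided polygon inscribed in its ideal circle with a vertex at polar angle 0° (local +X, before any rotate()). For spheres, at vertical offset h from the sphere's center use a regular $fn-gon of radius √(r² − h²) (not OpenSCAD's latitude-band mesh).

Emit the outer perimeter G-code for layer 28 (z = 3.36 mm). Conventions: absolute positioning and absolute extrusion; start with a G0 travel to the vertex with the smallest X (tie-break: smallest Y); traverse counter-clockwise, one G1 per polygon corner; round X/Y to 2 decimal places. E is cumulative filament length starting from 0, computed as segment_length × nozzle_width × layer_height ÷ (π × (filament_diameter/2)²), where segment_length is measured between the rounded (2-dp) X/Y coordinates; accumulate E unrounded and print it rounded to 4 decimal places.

G0 X-3.50 Y0.00 Z3.36
G1 X-3.23 Y-1.34 E0.0273
G1 X-2.47 Y-2.47 E0.0545
G1 X-1.34 Y-3.23 E0.0816
G1 X0.00 Y-3.50 E0.1089
G1 X1.34 Y-3.23 E0.1362
G1 X2.47 Y-2.47 E0.1634
G1 X3.23 Y-1.34 E0.1905
G1 X3.50 Y0.00 E0.2178
G1 X3.23 Y1.34 E0.2451
G1 X2.47 Y2.47 E0.2723
G1 X1.34 Y3.23 E0.2995
G1 X0.00 Y3.50 E0.3267
G1 X-1.34 Y3.23 E0.3540
G1 X-2.47 Y2.47 E0.3812
G1 X-3.23 Y1.34 E0.4084
G1 X-3.50 Y0.00 E0.4356

At z = 3.36 mm: the r=3.5 cylinder contributes a regular 16-gon of circumradius 3.5; the r=3.5 sphere at (7.5, 10.5) contributes a regular 16-gon of circumradius √(3.5²−2.14²) = 2.770; After the difference (first − rest): starting from the r=3.5 cylinder, the r=3.5 sphere at (7.5, 10.5) misses the remaining region (no effect) — 1 connected region. The outline is a single polygon with 16 vertices. Extrusion per mm of travel: 0.4 × 0.12 / (π × 0.875²) = 0.019956. Accumulating E over each segment gives final E = 0.4356.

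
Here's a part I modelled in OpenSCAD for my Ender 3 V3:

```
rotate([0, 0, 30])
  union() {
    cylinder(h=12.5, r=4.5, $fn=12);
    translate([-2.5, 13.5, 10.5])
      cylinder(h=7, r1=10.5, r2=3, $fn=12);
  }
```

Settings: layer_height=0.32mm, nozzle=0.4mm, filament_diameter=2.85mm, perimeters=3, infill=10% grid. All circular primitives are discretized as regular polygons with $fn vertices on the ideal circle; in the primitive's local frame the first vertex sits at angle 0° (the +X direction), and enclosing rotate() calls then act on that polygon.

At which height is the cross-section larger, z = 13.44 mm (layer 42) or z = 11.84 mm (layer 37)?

Layer 42 (z = 13.44): the cylinder does not reach this height (z outside [0, 12.5]); the cone at (-2.5, 13.5): at t=0.420 of its height the radius interpolates to r₁+(r₂−r₁)t = 7.350, giving a regular 12-gon of that circumradius (area = (12/2)·7.350²·sin(360°/12) = 162.07 mm²); Merging all regions: only the cone at (-2.5, 13.5) is present, so the union is just that shape — area = 162.07 mm²; (rotated 30° about Z; rotation is an isometry so areas/perimeters/island counts are preserved). So its area = 162.07 mm². Layer 37 (z = 11.84): the r=4.5 cylinder gives a regular 12-gon of circumradius 4.5 (constant along its height) (area = (12/2)·4.500²·sin(360°/12) = 60.75 mm²); the cone at (-2.5, 13.5) contributes a regular 12-gon of circumradius 9.064 (interpolated between r1=10.5 and r2=3 at t=0.191) (area = (12/2)·9.064²·sin(360°/12) = 246.48 mm²); Taking the union: the 2 present regions are separate (no shared area or edge), so areas and boundary lengths simply add and each stays a separate island — area = 307.23 mm²; (whole slice rotated 30° about Z — lengths, areas and connectivity unchanged). So its area = 307.23 mm². Layer 37 is larger (307.23 vs 162.07 mm²).

layer 37 (z = 11.84 mm)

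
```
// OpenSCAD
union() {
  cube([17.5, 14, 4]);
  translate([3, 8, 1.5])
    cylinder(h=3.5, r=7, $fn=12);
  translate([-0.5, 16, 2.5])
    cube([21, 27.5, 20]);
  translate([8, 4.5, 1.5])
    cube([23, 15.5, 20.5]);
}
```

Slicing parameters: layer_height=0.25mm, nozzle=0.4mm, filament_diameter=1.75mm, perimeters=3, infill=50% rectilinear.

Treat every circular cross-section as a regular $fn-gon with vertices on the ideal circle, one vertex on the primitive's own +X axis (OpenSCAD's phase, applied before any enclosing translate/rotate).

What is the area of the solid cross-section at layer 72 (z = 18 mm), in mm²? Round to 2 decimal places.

At z = 18 mm: the cube does not reach this height (z outside [0, 4]); the cylinder at (3, 8) does not reach this height (z outside [1.5, 5]); the cube at (-0.5, 16) is present — its section is the full 21×27.5 rectangle (area 577.50 mm²); the 23×15.5 cube at (8, 4.5) contributes its full rectangle (area 356.50 mm²); Merging all regions: the regions partially overlap — summed areas 934.00 mm² minus the doubly-counted overlap 50.00 mm² gives 884.00 mm² — area = 884.00 mm². Overall, the cross-section is a single solid region. Net area = 884.00 mm².

884.00 mm²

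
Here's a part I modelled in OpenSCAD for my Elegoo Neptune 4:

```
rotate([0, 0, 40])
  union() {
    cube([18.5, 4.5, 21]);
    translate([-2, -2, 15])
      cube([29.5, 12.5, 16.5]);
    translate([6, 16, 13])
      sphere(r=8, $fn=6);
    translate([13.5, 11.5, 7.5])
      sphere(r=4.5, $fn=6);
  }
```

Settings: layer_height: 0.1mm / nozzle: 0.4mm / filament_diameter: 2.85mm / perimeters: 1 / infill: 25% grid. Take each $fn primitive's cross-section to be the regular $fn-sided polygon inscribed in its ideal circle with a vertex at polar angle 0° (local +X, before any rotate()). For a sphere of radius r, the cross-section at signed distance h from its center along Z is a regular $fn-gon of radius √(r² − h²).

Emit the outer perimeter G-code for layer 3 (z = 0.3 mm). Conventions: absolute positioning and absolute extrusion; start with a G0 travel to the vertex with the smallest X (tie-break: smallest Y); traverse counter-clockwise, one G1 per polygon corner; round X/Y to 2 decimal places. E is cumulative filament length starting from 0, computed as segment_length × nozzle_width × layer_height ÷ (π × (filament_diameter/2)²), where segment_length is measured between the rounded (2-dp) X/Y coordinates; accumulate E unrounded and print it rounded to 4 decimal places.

At z = 0.3 mm: the cube (footprint 18.5×4.5) is included at this height; the cube at (-2, -2) is not intersected at this z (z outside [15, 31.5]); the sphere at (6, 16) is not intersected at this z (|z−center|=12.700 > r=8); the sphere at (13.5, 11.5) is not intersected at this z (|z−center|=7.200 > r=4.5); Merging all regions: only the 18.5×4.5 cube is present, so the union is just that shape — 1 connected region; (rotated 40° about Z; rotation is an isometry so areas/perimeters/island counts are preserved). The outline is a single polygon with 4 vertices. Extrusion per mm of travel: 0.4 × 0.1 / (π × 1.425²) = 0.006270. Accumulating E over each segment gives final E = 0.2884.

G0 X-2.89 Y3.45 Z0.30
G1 X0.00 Y0.00 E0.0282
G1 X14.17 Y11.89 E0.1442
G1 X11.28 Y15.34 E0.1724
G1 X-2.89 Y3.45 E0.2884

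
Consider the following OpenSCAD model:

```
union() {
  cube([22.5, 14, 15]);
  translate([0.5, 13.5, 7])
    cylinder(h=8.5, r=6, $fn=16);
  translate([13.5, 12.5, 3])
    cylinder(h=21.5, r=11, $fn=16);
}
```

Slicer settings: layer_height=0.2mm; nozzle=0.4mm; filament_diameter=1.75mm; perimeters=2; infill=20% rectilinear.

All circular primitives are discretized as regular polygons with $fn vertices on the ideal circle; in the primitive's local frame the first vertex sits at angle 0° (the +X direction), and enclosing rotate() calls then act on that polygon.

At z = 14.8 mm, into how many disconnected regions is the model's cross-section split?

At z = 14.8 mm: the 22.5×14 cube contributes its full rectangle; the r=6 cylinder at (0.5, 13.5) gives a regular 16-gon of circumradius 6 (constant along its height); the r=11 cylinder at (13.5, 12.5) gives a regular 16-gon of circumradius 11 (constant along its height); Combining (union): the regions partially overlap (shared area 250.75 mm²), so overlapping operands fuse into one piece — 1 connected region. The result has 1 disconnected region.

1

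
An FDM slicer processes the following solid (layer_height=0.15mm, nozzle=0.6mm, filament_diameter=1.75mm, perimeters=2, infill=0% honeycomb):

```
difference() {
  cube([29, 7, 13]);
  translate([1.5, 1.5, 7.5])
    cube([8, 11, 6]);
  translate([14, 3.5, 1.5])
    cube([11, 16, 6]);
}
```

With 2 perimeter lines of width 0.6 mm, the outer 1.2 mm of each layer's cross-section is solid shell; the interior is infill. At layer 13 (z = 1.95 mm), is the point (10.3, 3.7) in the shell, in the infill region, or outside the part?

At z = 1.95 mm: the cube (footprint 29×7) is included at this height; the cube at (1.5, 1.5) is not intersected at this z (z outside [7.5, 13.5]); the cube at (14, 3.5) is present — its section is the full 11×16 rectangle; After the difference (first − rest): starting from the 29×7 cube, the 11×16 cube at (14, 3.5) partially overlaps it — only the 38.50 mm² overlap (of its 176.00 mm²) is removed, clipping the outline — 1 connected region. Overall, the cross-section is a single solid region. The nearest boundary edge runs (0.00, 7.00)→(14.00, 7.00); distance from the point to it = 3.30 mm. The point is inside the cross-section and 3.30 mm from the nearest boundary — more than the 1.2 mm shell width (2 × 0.6), so it's in the infill interior.

infill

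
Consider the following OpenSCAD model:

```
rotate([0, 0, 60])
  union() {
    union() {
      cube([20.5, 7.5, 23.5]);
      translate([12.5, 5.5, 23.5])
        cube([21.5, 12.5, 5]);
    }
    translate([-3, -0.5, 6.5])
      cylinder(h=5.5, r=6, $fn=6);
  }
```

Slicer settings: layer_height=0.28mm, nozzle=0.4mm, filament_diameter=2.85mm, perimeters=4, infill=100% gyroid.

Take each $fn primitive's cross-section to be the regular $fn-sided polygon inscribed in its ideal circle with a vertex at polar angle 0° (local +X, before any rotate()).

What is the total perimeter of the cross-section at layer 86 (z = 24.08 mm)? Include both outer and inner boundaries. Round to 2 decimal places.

At z = 24.08 mm: the cube is absent (z outside [0, 23.5]); the 21.5×12.5 cube at (12.5, 5.5) contributes its full rectangle (perimeter 68.00 mm); Combining (union): only the 21.5×12.5 cube at (12.5, 5.5) is present, so the union is just that shape — boundary = 68.00 mm; the cylinder at (-3, -0.5) does not reach this height (z outside [6.5, 12]); Taking the union: only that combined region is present, so the union is just that shape — boundary = 68.00 mm; (whole slice rotated 60° about Z — lengths, areas and connectivity unchanged). Overall, the cross-section is a single solid region. Total boundary length (outer) = 68.00 mm.

68.00 mm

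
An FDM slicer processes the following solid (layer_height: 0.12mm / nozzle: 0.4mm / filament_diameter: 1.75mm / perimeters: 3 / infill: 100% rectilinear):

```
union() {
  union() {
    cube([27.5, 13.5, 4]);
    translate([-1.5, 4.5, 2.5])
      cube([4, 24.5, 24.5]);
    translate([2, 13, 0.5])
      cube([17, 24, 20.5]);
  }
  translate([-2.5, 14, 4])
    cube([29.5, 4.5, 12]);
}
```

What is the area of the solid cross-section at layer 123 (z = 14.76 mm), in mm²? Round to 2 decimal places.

538.50 mm²

At z = 14.76 mm: the cube is absent (z outside [0, 4]); the cube at (-1.5, 4.5) (footprint 4×24.5) is included at this height (area 98.00 mm²); the cube at (2, 13) is present — its section is the full 17×24 rectangle (area 408.00 mm²); Merging all regions: the regions partially overlap — summed areas 506.00 mm² minus the doubly-counted overlap 8.00 mm² gives 498.00 mm² — area = 498.00 mm²; the cube at (-2.5, 14) (footprint 29.5×4.5) is included at this height (area 132.75 mm²); Combining (union): the regions partially overlap — summed areas 630.75 mm² minus the doubly-counted overlap 92.25 mm² gives 538.50 mm² — area = 538.50 mm². Overall, the cross-section is a single solid region. Net area = 538.50 mm².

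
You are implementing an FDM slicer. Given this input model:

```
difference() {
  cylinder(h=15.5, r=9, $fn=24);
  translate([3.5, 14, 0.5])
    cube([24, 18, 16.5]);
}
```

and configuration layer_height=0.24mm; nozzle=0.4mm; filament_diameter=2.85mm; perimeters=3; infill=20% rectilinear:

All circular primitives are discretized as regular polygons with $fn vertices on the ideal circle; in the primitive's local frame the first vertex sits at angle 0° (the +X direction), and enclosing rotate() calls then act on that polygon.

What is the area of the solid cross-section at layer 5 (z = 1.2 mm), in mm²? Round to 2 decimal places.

At z = 1.2 mm: the r=9 cylinder contributes a regular 24-gon of circumradius 9 (area = (24/2)·9.000²·sin(360°/24) = 251.57 mm²); the cube at (3.5, 14) (footprint 24×18) is included at this height (area 432.00 mm²); After the difference (first − rest): starting from the r=9 cylinder (251.57 mm²), the 24×18 cube at (3.5, 14) misses the remaining region (no effect) — area = 251.57 mm². Overall, the cross-section is a single solid region. Net area = 251.57 mm².

251.57 mm²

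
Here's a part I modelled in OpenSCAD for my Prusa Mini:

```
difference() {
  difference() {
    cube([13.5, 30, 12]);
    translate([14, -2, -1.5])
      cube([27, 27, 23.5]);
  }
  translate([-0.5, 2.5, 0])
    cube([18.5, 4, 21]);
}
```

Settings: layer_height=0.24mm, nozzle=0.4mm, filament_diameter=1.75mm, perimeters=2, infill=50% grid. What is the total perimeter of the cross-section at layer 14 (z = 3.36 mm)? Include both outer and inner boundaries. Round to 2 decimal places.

106.00 mm

At z = 3.36 mm: the cube is present — its section is the full 13.5×30 rectangle (perimeter 87.00 mm); the cube at (14, -2) is present — its section is the full 27×27 rectangle (perimeter 108.00 mm); Subtracting the remaining from the first: starting from the 13.5×30 cube, the 27×27 cube at (14, -2) misses the remaining region (no effect) — boundary = 87.00 mm; the 18.5×4 cube at (-0.5, 2.5) contributes its full rectangle (perimeter 45.00 mm); Subtracting the remaining from the first: starting from the result so far, the 18.5×4 cube at (-0.5, 2.5) partially overlaps it — only the 54.00 mm² overlap (of its 74.00 mm²) is removed, clipping the outline — boundary = 106.00 mm. Overall, the cross-section has 2 separate islands. Total boundary length (outer) = 106.00 mm.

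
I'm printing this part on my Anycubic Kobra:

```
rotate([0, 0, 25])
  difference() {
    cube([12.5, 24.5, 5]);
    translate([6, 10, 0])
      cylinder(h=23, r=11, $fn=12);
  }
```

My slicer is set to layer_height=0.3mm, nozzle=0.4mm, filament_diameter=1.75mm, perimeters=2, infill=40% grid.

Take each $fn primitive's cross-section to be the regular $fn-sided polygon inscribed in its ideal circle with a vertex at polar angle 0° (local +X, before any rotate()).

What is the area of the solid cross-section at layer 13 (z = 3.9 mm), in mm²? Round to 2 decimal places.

At z = 3.9 mm: the cube is present — its section is the full 12.5×24.5 rectangle (area 306.25 mm²); the r=11 cylinder at (6, 10) contributes a regular 12-gon of circumradius 11 (area = (12/2)·11.000²·sin(360°/12) = 363.00 mm²); Subtracting the remaining from the first: starting from the 12.5×24.5 cube (306.25 mm²), the r=11 cylinder at (6, 10) partially overlaps it — only the 249.39 mm² overlap (of its 363.00 mm²) is removed, clipping the outline — area = 56.86 mm²; (rotated 25° about Z; rotation is an isometry so areas/perimeters/island counts are preserved). Overall, the cross-section has 3 separate islands. Net area = 56.86 mm².

56.86 mm²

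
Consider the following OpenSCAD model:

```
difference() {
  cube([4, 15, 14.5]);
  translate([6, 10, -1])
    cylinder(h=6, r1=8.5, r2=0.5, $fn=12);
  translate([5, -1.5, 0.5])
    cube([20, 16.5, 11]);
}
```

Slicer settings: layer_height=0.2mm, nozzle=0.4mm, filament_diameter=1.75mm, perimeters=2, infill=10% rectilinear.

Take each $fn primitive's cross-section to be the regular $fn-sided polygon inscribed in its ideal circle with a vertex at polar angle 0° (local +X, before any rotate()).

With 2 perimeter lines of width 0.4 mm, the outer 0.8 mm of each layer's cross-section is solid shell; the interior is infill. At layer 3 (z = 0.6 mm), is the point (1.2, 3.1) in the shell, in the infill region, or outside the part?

infill

At z = 0.6 mm: the 4×15 cube contributes its full rectangle; the cone at (6, 10) (r1=8.5→r2=0.5) has section circumradius 6.367 here — a regular 12-gon; the cube at (5, -1.5) (footprint 20×16.5) is included at this height; Taking the first minus the rest: starting from the 4×15 cube, the cone at (6, 10) partially overlaps it — only the 34.98 mm² overlap (of its 121.60 mm²) is removed, clipping the outline; the 20×16.5 cube at (5, -1.5) misses the remaining region (no effect) — 2 connected regions. Overall, the cross-section has 2 separate islands. The nearest boundary edge runs (0.00, 0.00)→(0.00, 8.63); distance from the point to it = 1.20 mm. (Shell/infill is judged within the island containing the point — the largest one.) The point is inside the cross-section and 1.20 mm from the nearest boundary — more than the 0.8 mm shell width (2 × 0.4), so it's in the infill interior.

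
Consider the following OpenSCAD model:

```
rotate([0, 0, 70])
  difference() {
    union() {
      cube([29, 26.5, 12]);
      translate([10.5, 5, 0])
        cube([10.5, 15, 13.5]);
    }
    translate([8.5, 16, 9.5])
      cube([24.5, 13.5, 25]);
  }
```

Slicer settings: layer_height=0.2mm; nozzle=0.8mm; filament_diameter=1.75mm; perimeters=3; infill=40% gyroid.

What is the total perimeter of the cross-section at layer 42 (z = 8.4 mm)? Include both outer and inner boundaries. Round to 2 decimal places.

111.00 mm

At z = 8.4 mm: the 29×26.5 cube contributes its full rectangle (perimeter 111.00 mm); the 10.5×15 cube at (10.5, 5) contributes its full rectangle (perimeter 51.00 mm); Taking the union: the 10.5×15 cube at (10.5, 5) lies entirely inside the 29×26.5 cube, so the union is just the 29×26.5 cube — boundary = 111.00 mm; the cube at (8.5, 16) does not reach this height (z outside [9.5, 34.5]); Taking the first minus the rest: none of the subtracted shapes is present at this height, so that combined region is unchanged — boundary = 111.00 mm; (rotated 70° about Z; rotation is an isometry so areas/perimeters/island counts are preserved). Overall, the cross-section is a single solid region. Total boundary length (outer) = 111.00 mm.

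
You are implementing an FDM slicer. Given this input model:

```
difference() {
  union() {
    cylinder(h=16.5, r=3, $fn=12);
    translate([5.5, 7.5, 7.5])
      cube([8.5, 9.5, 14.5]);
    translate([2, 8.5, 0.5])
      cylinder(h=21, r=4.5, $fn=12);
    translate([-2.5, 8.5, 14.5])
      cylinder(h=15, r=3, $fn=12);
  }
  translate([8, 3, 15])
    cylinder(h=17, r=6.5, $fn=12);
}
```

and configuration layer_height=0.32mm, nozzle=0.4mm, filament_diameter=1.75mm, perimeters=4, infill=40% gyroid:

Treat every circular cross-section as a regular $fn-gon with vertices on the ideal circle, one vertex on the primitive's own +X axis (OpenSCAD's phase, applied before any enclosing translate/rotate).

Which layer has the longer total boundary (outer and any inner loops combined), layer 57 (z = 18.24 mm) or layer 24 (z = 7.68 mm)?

Layer 57 (z = 18.24): the cylinder does not reach this height (z outside [0, 16.5]); the 8.5×9.5 cube at (5.5, 7.5) contributes its full rectangle (perimeter 36.00 mm); the r=4.5 cylinder at (2, 8.5) contributes a regular 12-gon of circumradius 4.5 (perimeter = 2·12·4.500·sin(180°/12) = 27.95 mm); the cylinder at (-2.5, 8.5): section is a regular 12-gon, circumradius r=3 (perimeter = 2·12·3.000·sin(180°/12) = 18.63 mm); Taking the union: the regions partially overlap (shared area 13.58 mm²), so the edge portions inside another operand are dropped and the merged outline is re-measured after clipping — boundary = 61.20 mm; the r=6.5 cylinder at (8, 3) contributes a regular 12-gon of circumradius 6.5 (perimeter = 2·12·6.500·sin(180°/12) = 40.38 mm); After the difference (first − rest): starting from the result so far, the r=6.5 cylinder at (8, 3) partially overlaps it — only the 20.86 mm² overlap (of its 126.75 mm²) is removed, clipping the outline — boundary = 62.84 mm. So its perimeter = 62.84 mm. Layer 24 (z = 7.68): the r=3 cylinder contributes a regular 12-gon of circumradius 3 (perimeter = 2·12·3.000·sin(180°/12) = 18.63 mm); the 8.5×9.5 cube at (5.5, 7.5) contributes its full rectangle (perimeter 36.00 mm); the r=4.5 cylinder at (2, 8.5) contributes a regular 12-gon of circumradius 4.5 (perimeter = 2·12·4.500·sin(180°/12) = 27.95 mm); the cylinder at (-2.5, 8.5) is absent (z outside [14.5, 29.5]); Merging all regions: the regions partially overlap (shared area 2.52 mm²), so the edge portions inside another operand are dropped and the merged outline is re-measured after clipping — boundary = 74.28 mm; the cylinder at (8, 3) is absent (z outside [15, 32]); Subtracting the remaining from the first: none of the subtracted shapes is present at this height, so that combined region is unchanged — boundary = 74.28 mm. So its perimeter = 74.28 mm. Layer 24 is larger (74.28 vs 62.84 mm).

layer 24 (z = 7.68 mm)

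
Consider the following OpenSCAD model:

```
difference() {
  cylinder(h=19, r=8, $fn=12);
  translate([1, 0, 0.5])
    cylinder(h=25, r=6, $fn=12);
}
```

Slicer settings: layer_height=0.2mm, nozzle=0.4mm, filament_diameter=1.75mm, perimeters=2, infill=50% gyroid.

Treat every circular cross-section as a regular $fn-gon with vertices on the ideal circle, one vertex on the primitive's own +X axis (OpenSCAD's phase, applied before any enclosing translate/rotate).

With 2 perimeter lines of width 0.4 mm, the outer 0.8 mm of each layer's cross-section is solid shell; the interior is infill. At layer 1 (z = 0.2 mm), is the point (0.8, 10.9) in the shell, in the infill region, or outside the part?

At z = 0.2 mm: the cylinder: section is a regular 12-gon, circumradius r=8; the cylinder at (1, 0) is not intersected at this z (z outside [0.5, 25.5]); After the difference (first − rest): none of the subtracted shapes is present at this height, so the r=8 cylinder is unchanged — 1 connected region. Overall, the cross-section is a single solid region. The nearest boundary edge runs (4.00, 6.93)→(0.00, 8.00); distance from the point to it = 3.01 mm. The point is not inside any of the regions above, so it lies outside the cross-section (3.01 mm from the nearest boundary).

outside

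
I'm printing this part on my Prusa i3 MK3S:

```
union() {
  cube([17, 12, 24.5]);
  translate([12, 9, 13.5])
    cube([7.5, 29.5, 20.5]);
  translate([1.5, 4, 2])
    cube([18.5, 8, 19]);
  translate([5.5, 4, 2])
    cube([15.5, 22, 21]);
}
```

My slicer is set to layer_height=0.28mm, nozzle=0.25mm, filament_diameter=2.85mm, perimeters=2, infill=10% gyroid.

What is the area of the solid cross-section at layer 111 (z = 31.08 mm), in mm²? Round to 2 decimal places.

At z = 31.08 mm: the cube does not reach this height (z outside [0, 24.5]); the 7.5×29.5 cube at (12, 9) contributes its full rectangle (area 221.25 mm²); the cube at (1.5, 4) does not reach this height (z outside [2, 21]); the cube at (5.5, 4) is not intersected at this z (z outside [2, 23]); Combining (union): only the 7.5×29.5 cube at (12, 9) is present, so the union is just that shape — area = 221.25 mm². Overall, the cross-section is a single solid region. Net area = 221.25 mm².

221.25 mm²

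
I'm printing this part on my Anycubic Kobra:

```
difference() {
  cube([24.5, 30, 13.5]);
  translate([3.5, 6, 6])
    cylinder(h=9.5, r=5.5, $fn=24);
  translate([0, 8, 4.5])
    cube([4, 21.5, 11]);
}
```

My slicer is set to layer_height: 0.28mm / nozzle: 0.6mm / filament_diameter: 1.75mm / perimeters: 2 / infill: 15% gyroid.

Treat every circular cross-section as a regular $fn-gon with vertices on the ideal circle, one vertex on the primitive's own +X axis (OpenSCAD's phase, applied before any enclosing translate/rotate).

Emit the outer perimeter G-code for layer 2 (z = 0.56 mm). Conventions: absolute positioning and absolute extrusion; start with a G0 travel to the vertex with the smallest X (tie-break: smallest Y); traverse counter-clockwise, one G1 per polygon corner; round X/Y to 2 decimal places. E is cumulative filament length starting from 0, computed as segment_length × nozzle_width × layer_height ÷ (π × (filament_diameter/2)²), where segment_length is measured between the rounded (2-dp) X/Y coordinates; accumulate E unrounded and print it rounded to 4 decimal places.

G0 X0.00 Y0.00 Z0.56
G1 X24.50 Y0.00 E1.7112
G1 X24.50 Y30.00 E3.8066
G1 X0.00 Y30.00 E5.5179
G1 X0.00 Y0.00 E7.6132

At z = 0.56 mm: the cube is present — its section is the full 24.5×30 rectangle; the cylinder at (3.5, 6) is not intersected at this z (z outside [6, 15.5]); the cube at (0, 8) does not reach this height (z outside [4.5, 15.5]); Subtracting the remaining from the first: none of the subtracted shapes is present at this height, so the 24.5×30 cube is unchanged — 1 connected region. The outline is a single polygon with 4 vertices. Extrusion per mm of travel: 0.6 × 0.28 / (π × 0.875²) = 0.069846. Accumulating E over each segment gives final E = 7.6132.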